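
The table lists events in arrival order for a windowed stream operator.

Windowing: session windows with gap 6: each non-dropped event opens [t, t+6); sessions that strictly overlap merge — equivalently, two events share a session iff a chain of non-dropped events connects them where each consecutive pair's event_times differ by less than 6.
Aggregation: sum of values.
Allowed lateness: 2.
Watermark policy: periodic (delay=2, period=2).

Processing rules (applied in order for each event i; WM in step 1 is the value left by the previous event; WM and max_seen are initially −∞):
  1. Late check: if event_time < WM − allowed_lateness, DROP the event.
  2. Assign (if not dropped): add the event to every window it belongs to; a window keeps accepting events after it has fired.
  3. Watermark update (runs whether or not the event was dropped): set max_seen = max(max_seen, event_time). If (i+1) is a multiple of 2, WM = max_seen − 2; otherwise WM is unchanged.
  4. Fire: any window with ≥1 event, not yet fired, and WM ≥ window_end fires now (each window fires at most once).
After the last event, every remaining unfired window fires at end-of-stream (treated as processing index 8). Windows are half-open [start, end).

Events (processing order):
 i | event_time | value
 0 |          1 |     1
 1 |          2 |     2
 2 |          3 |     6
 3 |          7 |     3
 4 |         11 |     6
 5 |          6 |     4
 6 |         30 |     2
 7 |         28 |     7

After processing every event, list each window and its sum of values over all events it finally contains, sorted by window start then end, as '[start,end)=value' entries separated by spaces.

[1,17)=22 [28,36)=9

i=0 t=1 v=1: → [1,7); WM=−∞
i=1 t=2 v=2: → [1,8); WM=0
i=2 t=3 v=6: → [1,9); WM=0
i=3 t=7 v=3: → [1,13); WM=5
i=4 t=11 v=6: → [1,17); WM=5
i=5 t=6 v=4: → [1,17); WM=9
i=6 t=30 v=2: → [30,36); WM=9
i=7 t=28 v=7: → [28,36); WM=28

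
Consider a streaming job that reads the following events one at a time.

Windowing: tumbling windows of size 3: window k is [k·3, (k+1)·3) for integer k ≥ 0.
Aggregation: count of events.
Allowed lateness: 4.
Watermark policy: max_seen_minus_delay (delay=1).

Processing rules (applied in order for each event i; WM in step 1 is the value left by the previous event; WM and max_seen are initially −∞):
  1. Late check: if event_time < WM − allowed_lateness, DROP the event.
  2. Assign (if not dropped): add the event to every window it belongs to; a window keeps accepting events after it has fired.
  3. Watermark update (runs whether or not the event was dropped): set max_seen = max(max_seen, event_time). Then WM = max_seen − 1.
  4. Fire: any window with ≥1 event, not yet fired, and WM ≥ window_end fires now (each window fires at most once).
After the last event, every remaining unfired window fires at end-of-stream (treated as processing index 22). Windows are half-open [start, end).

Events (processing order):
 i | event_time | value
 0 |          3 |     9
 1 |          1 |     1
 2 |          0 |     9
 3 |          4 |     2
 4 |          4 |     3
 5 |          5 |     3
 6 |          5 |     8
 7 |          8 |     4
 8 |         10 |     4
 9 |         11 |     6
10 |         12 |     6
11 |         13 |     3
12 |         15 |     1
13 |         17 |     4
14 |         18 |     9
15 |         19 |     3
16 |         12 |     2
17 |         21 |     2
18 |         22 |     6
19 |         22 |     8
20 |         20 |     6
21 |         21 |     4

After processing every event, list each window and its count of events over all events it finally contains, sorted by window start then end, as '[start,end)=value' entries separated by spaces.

i=0 t=3 v=9: → [3,6); WM=2
i=1 t=1 v=1: → [0,3); WM=2
i=2 t=0 v=9: → [0,3); WM=2
i=3 t=4 v=2: → [3,6); WM=3; [0,3) fires=2
i=4 t=4 v=3: → [3,6); WM=3
i=5 t=5 v=3: → [3,6); WM=4
i=6 t=5 v=8: → [3,6); WM=4
i=7 t=8 v=4: → [6,9); WM=7; [3,6) fires=5
i=8 t=10 v=4: → [9,12); WM=9; [6,9) fires=1
i=9 t=11 v=6: → [9,12); WM=10
i=10 t=12 v=6: → [12,15); WM=11
i=11 t=13 v=3: → [12,15); WM=12; [9,12) fires=2
i=12 t=15 v=1: → [15,18); WM=14
i=13 t=17 v=4: → [15,18); WM=16; [12,15) fires=2
i=14 t=18 v=9: → [18,21); WM=17
i=15 t=19 v=3: → [18,21); WM=18; [15,18) fires=2
i=16 t=12 v=2: DROP (t<18-4); WM=18
i=17 t=21 v=2: → [21,24); WM=20
i=18 t=22 v=6: → [21,24); WM=21; [18,21) fires=2
i=19 t=22 v=8: → [21,24); WM=21
i=20 t=20 v=6: → [18,21); WM=21
i=21 t=21 v=4: → [21,24); WM=21

[0,3)=2 [3,6)=5 [6,9)=1 [9,12)=2 [12,15)=2 [15,18)=2 [18,21)=3 [21,24)=4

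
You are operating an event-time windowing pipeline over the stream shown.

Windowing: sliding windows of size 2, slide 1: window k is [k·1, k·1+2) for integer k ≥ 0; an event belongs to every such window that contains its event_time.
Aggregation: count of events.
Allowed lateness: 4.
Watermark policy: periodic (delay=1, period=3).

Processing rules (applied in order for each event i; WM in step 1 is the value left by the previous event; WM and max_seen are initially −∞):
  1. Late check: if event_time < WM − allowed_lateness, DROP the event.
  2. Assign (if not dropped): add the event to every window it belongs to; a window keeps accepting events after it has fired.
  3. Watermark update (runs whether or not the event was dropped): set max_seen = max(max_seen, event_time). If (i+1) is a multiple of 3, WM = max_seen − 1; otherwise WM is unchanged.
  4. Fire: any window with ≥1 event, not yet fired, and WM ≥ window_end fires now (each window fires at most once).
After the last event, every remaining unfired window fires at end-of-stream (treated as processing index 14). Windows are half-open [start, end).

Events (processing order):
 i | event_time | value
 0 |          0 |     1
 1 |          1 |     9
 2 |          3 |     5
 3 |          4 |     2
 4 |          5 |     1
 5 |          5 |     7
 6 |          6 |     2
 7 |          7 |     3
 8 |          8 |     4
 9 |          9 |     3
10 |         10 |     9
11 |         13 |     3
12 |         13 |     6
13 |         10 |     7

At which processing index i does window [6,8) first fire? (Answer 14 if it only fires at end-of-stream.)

i=0 t=0 v=1: → [0,2); WM=−∞
i=1 t=1 v=9: → [1,3),[0,2); WM=−∞
i=2 t=3 v=5: → [3,5),[2,4); WM=2; [0,2) fires=2
i=3 t=4 v=2: → [4,6),[3,5); WM=2
i=4 t=5 v=1: → [5,7),[4,6); WM=2
i=5 t=5 v=7: → [5,7),[4,6); WM=4; [1,3) fires=1 [2,4) fires=1
i=6 t=6 v=2: → [6,8),[5,7); WM=4
i=7 t=7 v=3: → [7,9),[6,8); WM=4
i=8 t=8 v=4: → [8,10),[7,9); WM=7; [3,5) fires=2 [4,6) fires=3 [5,7) fires=3
i=9 t=9 v=3: → [9,11),[8,10); WM=7
i=10 t=10 v=9: → [10,12),[9,11); WM=7
i=11 t=13 v=3: → [13,15),[12,14); WM=12; [6,8) fires=2 [7,9) fires=2 [8,10) fires=2 [9,11) fires=2 [10,12) fires=1
i=12 t=13 v=6: → [13,15),[12,14); WM=12
i=13 t=10 v=7: → [10,12),[9,11); WM=12

11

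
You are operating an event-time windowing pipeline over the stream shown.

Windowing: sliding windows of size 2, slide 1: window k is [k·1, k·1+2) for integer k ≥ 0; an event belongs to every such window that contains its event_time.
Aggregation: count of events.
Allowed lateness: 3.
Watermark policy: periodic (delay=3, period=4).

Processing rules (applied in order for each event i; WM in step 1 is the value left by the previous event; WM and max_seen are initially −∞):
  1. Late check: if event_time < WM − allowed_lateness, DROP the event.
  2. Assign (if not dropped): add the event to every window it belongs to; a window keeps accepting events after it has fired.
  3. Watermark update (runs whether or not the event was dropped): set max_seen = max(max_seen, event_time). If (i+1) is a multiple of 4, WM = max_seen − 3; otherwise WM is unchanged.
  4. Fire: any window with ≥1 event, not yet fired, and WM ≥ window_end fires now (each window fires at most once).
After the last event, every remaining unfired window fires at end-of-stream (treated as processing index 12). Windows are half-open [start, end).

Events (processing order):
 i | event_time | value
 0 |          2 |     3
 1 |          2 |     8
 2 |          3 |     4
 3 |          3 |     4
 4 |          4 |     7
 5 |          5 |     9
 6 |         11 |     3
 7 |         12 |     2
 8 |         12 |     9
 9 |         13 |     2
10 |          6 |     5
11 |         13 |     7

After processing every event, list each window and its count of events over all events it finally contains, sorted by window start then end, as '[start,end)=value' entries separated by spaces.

[1,3)=2 [2,4)=4 [3,5)=3 [4,6)=2 [5,7)=2 [6,8)=1 [10,12)=1 [11,13)=3 [12,14)=4 [13,15)=2

i=0 t=2 v=3: → [2,4),[1,3); WM=−∞
i=1 t=2 v=8: → [2,4),[1,3); WM=−∞
i=2 t=3 v=4: → [3,5),[2,4); WM=−∞
i=3 t=3 v=4: → [3,5),[2,4); WM=0
i=4 t=4 v=7: → [4,6),[3,5); WM=0
i=5 t=5 v=9: → [5,7),[4,6); WM=0
i=6 t=11 v=3: → [11,13),[10,12); WM=0
i=7 t=12 v=2: → [12,14),[11,13); WM=9; [1,3) fires=2 [2,4) fires=4 [3,5) fires=3 [4,6) fires=2 [5,7) fires=1
i=8 t=12 v=9: → [12,14),[11,13); WM=9
i=9 t=13 v=2: → [13,15),[12,14); WM=9
i=10 t=6 v=5: → [6,8),[5,7); WM=9; [6,8) fires=1
i=11 t=13 v=7: → [13,15),[12,14); WM=10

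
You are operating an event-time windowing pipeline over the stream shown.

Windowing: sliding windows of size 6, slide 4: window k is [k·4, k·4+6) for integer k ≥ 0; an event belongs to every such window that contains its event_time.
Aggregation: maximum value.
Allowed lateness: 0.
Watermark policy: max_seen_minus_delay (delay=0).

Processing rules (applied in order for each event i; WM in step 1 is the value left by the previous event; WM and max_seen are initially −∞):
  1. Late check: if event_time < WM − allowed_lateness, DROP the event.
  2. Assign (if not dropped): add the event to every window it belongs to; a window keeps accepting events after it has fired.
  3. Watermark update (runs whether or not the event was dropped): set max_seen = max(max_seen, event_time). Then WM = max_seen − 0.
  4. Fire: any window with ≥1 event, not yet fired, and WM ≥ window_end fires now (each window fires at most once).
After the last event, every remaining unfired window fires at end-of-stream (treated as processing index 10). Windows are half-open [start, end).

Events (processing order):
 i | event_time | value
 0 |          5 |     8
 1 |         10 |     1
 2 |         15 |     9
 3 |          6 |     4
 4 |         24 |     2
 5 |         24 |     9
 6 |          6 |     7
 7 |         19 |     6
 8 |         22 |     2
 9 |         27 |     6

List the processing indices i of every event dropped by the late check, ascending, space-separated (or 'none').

i=0 t=5 v=8: → [4,10),[0,6); WM=5
i=1 t=10 v=1: → [8,14); WM=10; [0,6) fires=8 [4,10) fires=8
i=2 t=15 v=9: → [12,18); WM=15; [8,14) fires=1
i=3 t=6 v=4: DROP (t<15-0); WM=15
i=4 t=24 v=2: → [24,30),[20,26); WM=24; [12,18) fires=9
i=5 t=24 v=9: → [24,30),[20,26); WM=24
i=6 t=6 v=7: DROP (t<24-0); WM=24
i=7 t=19 v=6: DROP (t<24-0); WM=24
i=8 t=22 v=2: DROP (t<24-0); WM=24
i=9 t=27 v=6: → [24,30); WM=27; [20,26) fires=9

3 6 7 8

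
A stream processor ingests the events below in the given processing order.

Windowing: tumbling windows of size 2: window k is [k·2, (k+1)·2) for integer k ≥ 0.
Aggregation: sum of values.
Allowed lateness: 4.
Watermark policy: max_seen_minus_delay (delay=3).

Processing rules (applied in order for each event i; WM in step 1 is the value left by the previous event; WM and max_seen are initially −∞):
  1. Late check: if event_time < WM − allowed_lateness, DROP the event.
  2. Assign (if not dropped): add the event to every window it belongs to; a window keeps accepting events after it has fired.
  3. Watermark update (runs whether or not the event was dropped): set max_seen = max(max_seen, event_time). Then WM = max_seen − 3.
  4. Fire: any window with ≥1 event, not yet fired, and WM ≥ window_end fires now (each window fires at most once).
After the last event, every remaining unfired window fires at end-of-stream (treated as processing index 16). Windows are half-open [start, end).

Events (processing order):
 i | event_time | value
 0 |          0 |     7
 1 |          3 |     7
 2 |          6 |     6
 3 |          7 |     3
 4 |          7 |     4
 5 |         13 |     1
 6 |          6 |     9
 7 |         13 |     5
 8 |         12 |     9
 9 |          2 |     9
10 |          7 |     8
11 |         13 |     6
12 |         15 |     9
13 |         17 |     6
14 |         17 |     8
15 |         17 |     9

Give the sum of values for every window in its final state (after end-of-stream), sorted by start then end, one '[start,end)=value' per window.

[0,2)=7 [2,4)=7 [6,8)=30 [12,14)=21 [14,16)=9 [16,18)=23

i=0 t=0 v=7: → [0,2); WM=-3
i=1 t=3 v=7: → [2,4); WM=0
i=2 t=6 v=6: → [6,8); WM=3; [0,2) fires=7
i=3 t=7 v=3: → [6,8); WM=4; [2,4) fires=7
i=4 t=7 v=4: → [6,8); WM=4
i=5 t=13 v=1: → [12,14); WM=10; [6,8) fires=13
i=6 t=6 v=9: → [6,8); WM=10
i=7 t=13 v=5: → [12,14); WM=10
i=8 t=12 v=9: → [12,14); WM=10
i=9 t=2 v=9: DROP (t<10-4); WM=10
i=10 t=7 v=8: → [6,8); WM=10
i=11 t=13 v=6: → [12,14); WM=10
i=12 t=15 v=9: → [14,16); WM=12
i=13 t=17 v=6: → [16,18); WM=14; [12,14) fires=21
i=14 t=17 v=8: → [16,18); WM=14
i=15 t=17 v=9: → [16,18); WM=14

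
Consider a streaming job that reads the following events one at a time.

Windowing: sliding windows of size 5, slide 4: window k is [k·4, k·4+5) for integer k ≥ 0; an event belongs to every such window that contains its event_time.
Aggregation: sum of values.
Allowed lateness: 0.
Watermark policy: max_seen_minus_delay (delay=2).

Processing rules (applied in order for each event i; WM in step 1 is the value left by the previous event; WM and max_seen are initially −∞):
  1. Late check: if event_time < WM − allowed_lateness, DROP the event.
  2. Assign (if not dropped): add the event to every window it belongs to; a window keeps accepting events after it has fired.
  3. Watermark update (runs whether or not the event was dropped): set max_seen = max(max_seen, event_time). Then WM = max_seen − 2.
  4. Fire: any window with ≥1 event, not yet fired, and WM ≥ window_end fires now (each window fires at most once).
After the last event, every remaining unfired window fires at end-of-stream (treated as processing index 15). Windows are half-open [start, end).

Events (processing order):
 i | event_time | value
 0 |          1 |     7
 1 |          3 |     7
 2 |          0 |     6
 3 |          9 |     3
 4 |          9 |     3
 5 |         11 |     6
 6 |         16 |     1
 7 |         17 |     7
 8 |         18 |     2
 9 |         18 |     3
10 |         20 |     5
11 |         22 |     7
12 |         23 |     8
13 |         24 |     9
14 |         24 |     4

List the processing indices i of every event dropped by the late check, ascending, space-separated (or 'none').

2

i=0 t=1 v=7: → [0,5); WM=-1
i=1 t=3 v=7: → [0,5); WM=1
i=2 t=0 v=6: DROP (t<1-0); WM=1
i=3 t=9 v=3: → [8,13); WM=7; [0,5) fires=14
i=4 t=9 v=3: → [8,13); WM=7
i=5 t=11 v=6: → [8,13); WM=9
i=6 t=16 v=1: → [16,21),[12,17); WM=14; [8,13) fires=12
i=7 t=17 v=7: → [16,21); WM=15
i=8 t=18 v=2: → [16,21); WM=16
i=9 t=18 v=3: → [16,21); WM=16
i=10 t=20 v=5: → [20,25),[16,21); WM=18; [12,17) fires=1
i=11 t=22 v=7: → [20,25); WM=20
i=12 t=23 v=8: → [20,25); WM=21; [16,21) fires=18
i=13 t=24 v=9: → [24,29),[20,25); WM=22
i=14 t=24 v=4: → [24,29),[20,25); WM=22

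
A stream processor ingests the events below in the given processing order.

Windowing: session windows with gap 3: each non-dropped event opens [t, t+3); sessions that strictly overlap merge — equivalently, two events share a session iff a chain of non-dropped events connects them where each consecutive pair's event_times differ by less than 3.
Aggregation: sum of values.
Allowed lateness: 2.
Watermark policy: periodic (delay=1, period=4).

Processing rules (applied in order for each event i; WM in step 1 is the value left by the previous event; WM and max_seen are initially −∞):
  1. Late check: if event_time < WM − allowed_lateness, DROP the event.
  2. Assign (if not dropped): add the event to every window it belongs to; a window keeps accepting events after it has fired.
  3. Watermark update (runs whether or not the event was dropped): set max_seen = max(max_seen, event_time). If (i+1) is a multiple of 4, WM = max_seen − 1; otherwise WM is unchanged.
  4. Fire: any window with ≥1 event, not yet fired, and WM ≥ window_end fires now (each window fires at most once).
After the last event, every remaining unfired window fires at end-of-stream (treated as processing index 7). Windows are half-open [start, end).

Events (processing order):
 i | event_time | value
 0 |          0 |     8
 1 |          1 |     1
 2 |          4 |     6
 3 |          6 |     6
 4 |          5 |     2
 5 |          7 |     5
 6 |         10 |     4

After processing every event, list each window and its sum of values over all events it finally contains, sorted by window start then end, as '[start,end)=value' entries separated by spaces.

[0,4)=9 [4,10)=19 [10,13)=4

i=0 t=0 v=8: → [0,3); WM=−∞
i=1 t=1 v=1: → [0,4); WM=−∞
i=2 t=4 v=6: → [4,7); WM=−∞
i=3 t=6 v=6: → [4,9); WM=5
i=4 t=5 v=2: → [4,9); WM=5
i=5 t=7 v=5: → [4,10); WM=5
i=6 t=10 v=4: → [10,13); WM=5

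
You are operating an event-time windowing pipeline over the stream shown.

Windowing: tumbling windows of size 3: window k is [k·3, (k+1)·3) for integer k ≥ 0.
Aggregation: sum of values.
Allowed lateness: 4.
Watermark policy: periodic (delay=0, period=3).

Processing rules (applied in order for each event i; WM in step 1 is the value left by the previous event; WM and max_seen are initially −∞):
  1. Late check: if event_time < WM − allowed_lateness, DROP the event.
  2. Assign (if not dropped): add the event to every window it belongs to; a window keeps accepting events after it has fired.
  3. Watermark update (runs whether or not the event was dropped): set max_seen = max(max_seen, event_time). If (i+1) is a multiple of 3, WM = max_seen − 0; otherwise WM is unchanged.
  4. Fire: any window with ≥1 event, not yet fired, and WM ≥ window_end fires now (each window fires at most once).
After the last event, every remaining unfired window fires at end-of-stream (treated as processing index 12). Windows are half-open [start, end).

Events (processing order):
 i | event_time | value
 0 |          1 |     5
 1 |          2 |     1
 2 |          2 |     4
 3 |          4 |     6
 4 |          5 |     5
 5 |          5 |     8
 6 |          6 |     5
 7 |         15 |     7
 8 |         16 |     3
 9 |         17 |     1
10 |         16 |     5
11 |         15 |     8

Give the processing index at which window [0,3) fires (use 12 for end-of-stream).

i=0 t=1 v=5: → [0,3); WM=−∞
i=1 t=2 v=1: → [0,3); WM=−∞
i=2 t=2 v=4: → [0,3); WM=2
i=3 t=4 v=6: → [3,6); WM=2
i=4 t=5 v=5: → [3,6); WM=2
i=5 t=5 v=8: → [3,6); WM=5; [0,3) fires=10
i=6 t=6 v=5: → [6,9); WM=5
i=7 t=15 v=7: → [15,18); WM=5
i=8 t=16 v=3: → [15,18); WM=16; [3,6) fires=19 [6,9) fires=5
i=9 t=17 v=1: → [15,18); WM=16
i=10 t=16 v=5: → [15,18); WM=16
i=11 t=15 v=8: → [15,18); WM=17

5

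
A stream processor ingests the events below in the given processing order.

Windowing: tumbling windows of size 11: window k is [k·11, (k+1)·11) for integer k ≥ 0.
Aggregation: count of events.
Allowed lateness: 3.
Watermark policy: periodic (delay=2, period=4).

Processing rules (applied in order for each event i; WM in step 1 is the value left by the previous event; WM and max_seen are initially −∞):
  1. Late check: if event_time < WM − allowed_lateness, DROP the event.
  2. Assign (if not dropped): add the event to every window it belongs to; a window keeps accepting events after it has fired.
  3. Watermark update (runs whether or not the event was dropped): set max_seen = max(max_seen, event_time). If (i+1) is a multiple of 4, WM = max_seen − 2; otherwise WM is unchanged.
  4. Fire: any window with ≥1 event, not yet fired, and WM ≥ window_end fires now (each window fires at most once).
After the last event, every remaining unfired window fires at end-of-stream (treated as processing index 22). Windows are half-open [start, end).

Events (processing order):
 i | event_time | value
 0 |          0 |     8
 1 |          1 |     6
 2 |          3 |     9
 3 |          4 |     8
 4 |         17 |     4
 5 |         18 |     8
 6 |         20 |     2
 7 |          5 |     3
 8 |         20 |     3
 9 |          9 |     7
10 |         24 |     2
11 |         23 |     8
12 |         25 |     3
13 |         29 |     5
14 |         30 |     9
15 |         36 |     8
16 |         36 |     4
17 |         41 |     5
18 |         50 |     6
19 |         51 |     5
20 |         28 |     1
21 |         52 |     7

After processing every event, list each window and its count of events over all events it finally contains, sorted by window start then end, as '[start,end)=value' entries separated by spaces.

i=0 t=0 v=8: → [0,11); WM=−∞
i=1 t=1 v=6: → [0,11); WM=−∞
i=2 t=3 v=9: → [0,11); WM=−∞
i=3 t=4 v=8: → [0,11); WM=2
i=4 t=17 v=4: → [11,22); WM=2
i=5 t=18 v=8: → [11,22); WM=2
i=6 t=20 v=2: → [11,22); WM=2
i=7 t=5 v=3: → [0,11); WM=18; [0,11) fires=5
i=8 t=20 v=3: → [11,22); WM=18
i=9 t=9 v=7: DROP (t<18-3); WM=18
i=10 t=24 v=2: → [22,33); WM=18
i=11 t=23 v=8: → [22,33); WM=22; [11,22) fires=4
i=12 t=25 v=3: → [22,33); WM=22
i=13 t=29 v=5: → [22,33); WM=22
i=14 t=30 v=9: → [22,33); WM=22
i=15 t=36 v=8: → [33,44); WM=34; [22,33) fires=5
i=16 t=36 v=4: → [33,44); WM=34
i=17 t=41 v=5: → [33,44); WM=34
i=18 t=50 v=6: → [44,55); WM=34
i=19 t=51 v=5: → [44,55); WM=49; [33,44) fires=3
i=20 t=28 v=1: DROP (t<49-3); WM=49
i=21 t=52 v=7: → [44,55); WM=49

[0,11)=5 [11,22)=4 [22,33)=5 [33,44)=3 [44,55)=3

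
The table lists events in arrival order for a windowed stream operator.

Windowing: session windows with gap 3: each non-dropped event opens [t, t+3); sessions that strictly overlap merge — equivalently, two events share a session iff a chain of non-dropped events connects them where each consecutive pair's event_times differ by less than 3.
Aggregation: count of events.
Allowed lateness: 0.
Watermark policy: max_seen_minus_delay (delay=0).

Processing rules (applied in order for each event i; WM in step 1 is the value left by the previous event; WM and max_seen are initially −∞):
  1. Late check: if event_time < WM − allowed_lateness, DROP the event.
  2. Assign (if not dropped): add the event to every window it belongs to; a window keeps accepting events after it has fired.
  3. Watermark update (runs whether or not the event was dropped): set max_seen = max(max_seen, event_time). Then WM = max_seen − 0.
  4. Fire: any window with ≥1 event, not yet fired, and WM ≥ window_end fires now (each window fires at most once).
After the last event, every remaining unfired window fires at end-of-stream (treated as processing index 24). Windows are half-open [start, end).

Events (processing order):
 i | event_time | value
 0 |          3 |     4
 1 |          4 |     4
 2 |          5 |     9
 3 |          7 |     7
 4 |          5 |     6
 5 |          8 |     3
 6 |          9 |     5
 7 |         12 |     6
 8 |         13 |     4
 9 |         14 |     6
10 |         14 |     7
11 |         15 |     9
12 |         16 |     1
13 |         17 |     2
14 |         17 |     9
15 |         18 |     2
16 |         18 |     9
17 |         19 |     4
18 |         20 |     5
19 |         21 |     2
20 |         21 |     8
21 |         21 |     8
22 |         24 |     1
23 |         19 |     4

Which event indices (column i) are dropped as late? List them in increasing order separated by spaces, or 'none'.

4 23

i=0 t=3 v=4: → [3,6); WM=3
i=1 t=4 v=4: → [3,7); WM=4
i=2 t=5 v=9: → [3,8); WM=5
i=3 t=7 v=7: → [3,10); WM=7
i=4 t=5 v=6: DROP (t<7-0); WM=7
i=5 t=8 v=3: → [3,11); WM=8
i=6 t=9 v=5: → [3,12); WM=9
i=7 t=12 v=6: → [12,15); WM=12
i=8 t=13 v=4: → [12,16); WM=13
i=9 t=14 v=6: → [12,17); WM=14
i=10 t=14 v=7: → [12,17); WM=14
i=11 t=15 v=9: → [12,18); WM=15
i=12 t=16 v=1: → [12,19); WM=16
i=13 t=17 v=2: → [12,20); WM=17
i=14 t=17 v=9: → [12,20); WM=17
i=15 t=18 v=2: → [12,21); WM=18
i=16 t=18 v=9: → [12,21); WM=18
i=17 t=19 v=4: → [12,22); WM=19
i=18 t=20 v=5: → [12,23); WM=20
i=19 t=21 v=2: → [12,24); WM=21
i=20 t=21 v=8: → [12,24); WM=21
i=21 t=21 v=8: → [12,24); WM=21
i=22 t=24 v=1: → [24,27); WM=24
i=23 t=19 v=4: DROP (t<24-0); WM=24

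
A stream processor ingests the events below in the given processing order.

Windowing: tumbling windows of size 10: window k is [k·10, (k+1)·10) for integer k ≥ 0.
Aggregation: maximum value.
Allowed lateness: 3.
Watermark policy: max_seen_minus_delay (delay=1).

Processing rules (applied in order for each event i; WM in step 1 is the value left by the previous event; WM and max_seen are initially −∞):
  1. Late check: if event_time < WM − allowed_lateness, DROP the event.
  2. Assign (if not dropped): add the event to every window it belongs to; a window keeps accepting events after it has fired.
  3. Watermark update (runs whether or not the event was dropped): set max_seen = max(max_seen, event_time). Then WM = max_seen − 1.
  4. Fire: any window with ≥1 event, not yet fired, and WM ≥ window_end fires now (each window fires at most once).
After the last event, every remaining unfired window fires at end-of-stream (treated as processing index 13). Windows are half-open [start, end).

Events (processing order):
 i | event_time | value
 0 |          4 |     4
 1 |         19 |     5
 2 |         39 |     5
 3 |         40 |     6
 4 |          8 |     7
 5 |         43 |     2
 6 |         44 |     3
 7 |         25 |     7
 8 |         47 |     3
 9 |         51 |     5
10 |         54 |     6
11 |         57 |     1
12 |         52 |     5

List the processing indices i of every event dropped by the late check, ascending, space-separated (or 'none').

i=0 t=4 v=4: → [0,10); WM=3
i=1 t=19 v=5: → [10,20); WM=18; [0,10) fires=4
i=2 t=39 v=5: → [30,40); WM=38; [10,20) fires=5
i=3 t=40 v=6: → [40,50); WM=39
i=4 t=8 v=7: DROP (t<39-3); WM=39
i=5 t=43 v=2: → [40,50); WM=42; [30,40) fires=5
i=6 t=44 v=3: → [40,50); WM=43
i=7 t=25 v=7: DROP (t<43-3); WM=43
i=8 t=47 v=3: → [40,50); WM=46
i=9 t=51 v=5: → [50,60); WM=50; [40,50) fires=6
i=10 t=54 v=6: → [50,60); WM=53
i=11 t=57 v=1: → [50,60); WM=56
i=12 t=52 v=5: DROP (t<56-3); WM=56

4 7 12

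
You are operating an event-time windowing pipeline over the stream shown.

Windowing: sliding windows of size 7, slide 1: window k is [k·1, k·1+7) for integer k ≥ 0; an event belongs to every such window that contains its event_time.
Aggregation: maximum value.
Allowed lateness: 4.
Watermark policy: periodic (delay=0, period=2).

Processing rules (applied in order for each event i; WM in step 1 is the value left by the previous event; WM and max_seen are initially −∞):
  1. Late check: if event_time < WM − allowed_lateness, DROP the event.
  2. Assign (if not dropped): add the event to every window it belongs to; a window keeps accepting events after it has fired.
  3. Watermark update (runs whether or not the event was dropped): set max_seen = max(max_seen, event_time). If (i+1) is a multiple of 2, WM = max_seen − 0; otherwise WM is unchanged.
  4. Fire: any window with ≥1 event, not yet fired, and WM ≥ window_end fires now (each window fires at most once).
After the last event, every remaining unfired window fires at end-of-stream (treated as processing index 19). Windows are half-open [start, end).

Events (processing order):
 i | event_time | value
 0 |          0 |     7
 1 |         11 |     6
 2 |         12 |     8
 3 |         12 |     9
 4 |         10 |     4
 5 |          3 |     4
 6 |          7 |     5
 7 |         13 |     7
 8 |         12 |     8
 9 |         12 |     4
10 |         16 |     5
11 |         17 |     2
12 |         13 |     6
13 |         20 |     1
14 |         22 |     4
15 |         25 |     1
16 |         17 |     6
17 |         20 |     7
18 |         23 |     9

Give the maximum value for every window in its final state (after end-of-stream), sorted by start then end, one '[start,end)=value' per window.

[0,7)=7 [4,11)=4 [5,12)=6 [6,13)=9 [7,14)=9 [8,15)=9 [9,16)=9 [10,17)=9 [11,18)=9 [12,19)=9 [13,20)=7 [14,21)=5 [15,22)=5 [16,23)=5 [17,24)=9 [18,25)=9 [19,26)=9 [20,27)=9 [21,28)=9 [22,29)=9 [23,30)=9 [24,31)=1 [25,32)=1

i=0 t=0 v=7: → [0,7); WM=−∞
i=1 t=11 v=6: → [11,18),[10,17),[9,16),[8,15),[7,14),[6,13),[5,12); WM=11; [0,7) fires=7
i=2 t=12 v=8: → [12,19),[11,18),[10,17),[9,16),[8,15),[7,14),[6,13); WM=11
i=3 t=12 v=9: → [12,19),[11,18),[10,17),[9,16),[8,15),[7,14),[6,13); WM=12; [5,12) fires=6
i=4 t=10 v=4: → [10,17),[9,16),[8,15),[7,14),[6,13),[5,12),[4,11); WM=12; [4,11) fires=4
i=5 t=3 v=4: DROP (t<12-4); WM=12
i=6 t=7 v=5: DROP (t<12-4); WM=12
i=7 t=13 v=7: → [13,20),[12,19),[11,18),[10,17),[9,16),[8,15),[7,14); WM=13; [6,13) fires=9
i=8 t=12 v=8: → [12,19),[11,18),[10,17),[9,16),[8,15),[7,14),[6,13); WM=13
i=9 t=12 v=4: → [12,19),[11,18),[10,17),[9,16),[8,15),[7,14),[6,13); WM=13
i=10 t=16 v=5: → [16,23),[15,22),[14,21),[13,20),[12,19),[11,18),[10,17); WM=13
i=11 t=17 v=2: → [17,24),[16,23),[15,22),[14,21),[13,20),[12,19),[11,18); WM=17; [7,14) fires=9 [8,15) fires=9 [9,16) fires=9 [10,17) fires=9
i=12 t=13 v=6: → [13,20),[12,19),[11,18),[10,17),[9,16),[8,15),[7,14); WM=17
i=13 t=20 v=1: → [20,27),[19,26),[18,25),[17,24),[16,23),[15,22),[14,21); WM=20; [11,18) fires=9 [12,19) fires=9 [13,20) fires=7
i=14 t=22 v=4: → [22,29),[21,28),[20,27),[19,26),[18,25),[17,24),[16,23); WM=20
i=15 t=25 v=1: → [25,32),[24,31),[23,30),[22,29),[21,28),[20,27),[19,26); WM=25; [14,21) fires=5 [15,22) fires=5 [16,23) fires=5 [17,24) fires=4 [18,25) fires=4
i=16 t=17 v=6: DROP (t<25-4); WM=25
i=17 t=20 v=7: DROP (t<25-4); WM=25
i=18 t=23 v=9: → [23,30),[22,29),[21,28),[20,27),[19,26),[18,25),[17,24); WM=25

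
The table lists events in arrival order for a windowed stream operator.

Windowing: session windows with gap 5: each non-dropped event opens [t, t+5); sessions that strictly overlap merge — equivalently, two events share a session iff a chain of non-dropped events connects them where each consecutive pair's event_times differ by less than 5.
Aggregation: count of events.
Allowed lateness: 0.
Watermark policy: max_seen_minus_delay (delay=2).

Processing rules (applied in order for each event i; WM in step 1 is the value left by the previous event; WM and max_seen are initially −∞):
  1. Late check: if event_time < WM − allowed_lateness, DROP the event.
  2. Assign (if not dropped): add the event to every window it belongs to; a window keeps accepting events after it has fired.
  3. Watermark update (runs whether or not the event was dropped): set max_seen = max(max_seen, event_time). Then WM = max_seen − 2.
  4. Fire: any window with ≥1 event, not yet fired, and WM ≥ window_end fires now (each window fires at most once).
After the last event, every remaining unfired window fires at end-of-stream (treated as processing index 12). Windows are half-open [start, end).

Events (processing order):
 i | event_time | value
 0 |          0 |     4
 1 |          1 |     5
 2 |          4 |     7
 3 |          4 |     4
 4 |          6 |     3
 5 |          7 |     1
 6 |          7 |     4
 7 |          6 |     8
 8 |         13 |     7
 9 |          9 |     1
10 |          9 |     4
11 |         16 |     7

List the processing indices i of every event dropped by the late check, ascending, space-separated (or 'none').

i=0 t=0 v=4: → [0,5); WM=-2
i=1 t=1 v=5: → [0,6); WM=-1
i=2 t=4 v=7: → [0,9); WM=2
i=3 t=4 v=4: → [0,9); WM=2
i=4 t=6 v=3: → [0,11); WM=4
i=5 t=7 v=1: → [0,12); WM=5
i=6 t=7 v=4: → [0,12); WM=5
i=7 t=6 v=8: → [0,12); WM=5
i=8 t=13 v=7: → [13,18); WM=11
i=9 t=9 v=1: DROP (t<11-0); WM=11
i=10 t=9 v=4: DROP (t<11-0); WM=11
i=11 t=16 v=7: → [13,21); WM=14

9 10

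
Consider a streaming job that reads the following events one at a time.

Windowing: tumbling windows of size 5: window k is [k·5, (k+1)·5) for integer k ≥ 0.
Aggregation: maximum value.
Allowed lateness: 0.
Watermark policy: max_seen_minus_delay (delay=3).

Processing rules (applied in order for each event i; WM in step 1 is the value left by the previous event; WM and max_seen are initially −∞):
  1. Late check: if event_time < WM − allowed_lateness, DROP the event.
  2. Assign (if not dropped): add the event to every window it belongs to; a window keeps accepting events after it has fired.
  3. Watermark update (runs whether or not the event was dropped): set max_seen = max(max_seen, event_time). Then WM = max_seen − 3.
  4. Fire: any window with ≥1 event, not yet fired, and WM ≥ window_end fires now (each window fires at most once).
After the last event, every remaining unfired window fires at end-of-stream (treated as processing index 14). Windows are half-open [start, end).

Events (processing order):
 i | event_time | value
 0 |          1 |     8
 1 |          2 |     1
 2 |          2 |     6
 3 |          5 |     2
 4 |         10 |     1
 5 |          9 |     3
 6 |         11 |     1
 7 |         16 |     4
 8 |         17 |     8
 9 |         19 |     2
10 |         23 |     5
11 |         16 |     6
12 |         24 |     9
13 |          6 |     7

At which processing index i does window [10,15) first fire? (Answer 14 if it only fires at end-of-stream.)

9

i=0 t=1 v=8: → [0,5); WM=-2
i=1 t=2 v=1: → [0,5); WM=-1
i=2 t=2 v=6: → [0,5); WM=-1
i=3 t=5 v=2: → [5,10); WM=2
i=4 t=10 v=1: → [10,15); WM=7; [0,5) fires=8
i=5 t=9 v=3: → [5,10); WM=7
i=6 t=11 v=1: → [10,15); WM=8
i=7 t=16 v=4: → [15,20); WM=13; [5,10) fires=3
i=8 t=17 v=8: → [15,20); WM=14
i=9 t=19 v=2: → [15,20); WM=16; [10,15) fires=1
i=10 t=23 v=5: → [20,25); WM=20; [15,20) fires=8
i=11 t=16 v=6: DROP (t<20-0); WM=20
i=12 t=24 v=9: → [20,25); WM=21
i=13 t=6 v=7: DROP (t<21-0); WM=21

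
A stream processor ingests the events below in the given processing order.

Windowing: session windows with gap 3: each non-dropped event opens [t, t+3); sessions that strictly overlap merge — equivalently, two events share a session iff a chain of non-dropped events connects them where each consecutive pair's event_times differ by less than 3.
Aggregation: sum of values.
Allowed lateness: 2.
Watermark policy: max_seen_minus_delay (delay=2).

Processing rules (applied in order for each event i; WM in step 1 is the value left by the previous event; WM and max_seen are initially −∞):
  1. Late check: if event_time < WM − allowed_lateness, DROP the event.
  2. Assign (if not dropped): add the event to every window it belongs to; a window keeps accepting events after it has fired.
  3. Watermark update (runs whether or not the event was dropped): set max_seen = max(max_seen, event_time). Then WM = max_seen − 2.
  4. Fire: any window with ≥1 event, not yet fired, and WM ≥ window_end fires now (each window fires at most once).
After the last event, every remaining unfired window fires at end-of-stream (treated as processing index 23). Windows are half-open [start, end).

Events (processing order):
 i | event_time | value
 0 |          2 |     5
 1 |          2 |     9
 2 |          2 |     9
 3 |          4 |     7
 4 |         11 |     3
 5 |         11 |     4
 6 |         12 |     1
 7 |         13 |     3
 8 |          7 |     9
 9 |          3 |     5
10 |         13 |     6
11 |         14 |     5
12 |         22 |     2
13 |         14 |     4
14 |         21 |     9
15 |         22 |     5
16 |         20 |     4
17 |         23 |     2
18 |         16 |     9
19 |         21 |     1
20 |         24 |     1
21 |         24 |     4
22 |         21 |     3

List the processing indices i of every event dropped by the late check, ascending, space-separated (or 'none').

i=0 t=2 v=5: → [2,5); WM=0
i=1 t=2 v=9: → [2,5); WM=0
i=2 t=2 v=9: → [2,5); WM=0
i=3 t=4 v=7: → [2,7); WM=2
i=4 t=11 v=3: → [11,14); WM=9
i=5 t=11 v=4: → [11,14); WM=9
i=6 t=12 v=1: → [11,15); WM=10
i=7 t=13 v=3: → [11,16); WM=11
i=8 t=7 v=9: DROP (t<11-2); WM=11
i=9 t=3 v=5: DROP (t<11-2); WM=11
i=10 t=13 v=6: → [11,16); WM=11
i=11 t=14 v=5: → [11,17); WM=12
i=12 t=22 v=2: → [22,25); WM=20
i=13 t=14 v=4: DROP (t<20-2); WM=20
i=14 t=21 v=9: → [21,25); WM=20
i=15 t=22 v=5: → [21,25); WM=20
i=16 t=20 v=4: → [20,25); WM=20
i=17 t=23 v=2: → [20,26); WM=21
i=18 t=16 v=9: DROP (t<21-2); WM=21
i=19 t=21 v=1: → [20,26); WM=21
i=20 t=24 v=1: → [20,27); WM=22
i=21 t=24 v=4: → [20,27); WM=22
i=22 t=21 v=3: → [20,27); WM=22

8 9 13 18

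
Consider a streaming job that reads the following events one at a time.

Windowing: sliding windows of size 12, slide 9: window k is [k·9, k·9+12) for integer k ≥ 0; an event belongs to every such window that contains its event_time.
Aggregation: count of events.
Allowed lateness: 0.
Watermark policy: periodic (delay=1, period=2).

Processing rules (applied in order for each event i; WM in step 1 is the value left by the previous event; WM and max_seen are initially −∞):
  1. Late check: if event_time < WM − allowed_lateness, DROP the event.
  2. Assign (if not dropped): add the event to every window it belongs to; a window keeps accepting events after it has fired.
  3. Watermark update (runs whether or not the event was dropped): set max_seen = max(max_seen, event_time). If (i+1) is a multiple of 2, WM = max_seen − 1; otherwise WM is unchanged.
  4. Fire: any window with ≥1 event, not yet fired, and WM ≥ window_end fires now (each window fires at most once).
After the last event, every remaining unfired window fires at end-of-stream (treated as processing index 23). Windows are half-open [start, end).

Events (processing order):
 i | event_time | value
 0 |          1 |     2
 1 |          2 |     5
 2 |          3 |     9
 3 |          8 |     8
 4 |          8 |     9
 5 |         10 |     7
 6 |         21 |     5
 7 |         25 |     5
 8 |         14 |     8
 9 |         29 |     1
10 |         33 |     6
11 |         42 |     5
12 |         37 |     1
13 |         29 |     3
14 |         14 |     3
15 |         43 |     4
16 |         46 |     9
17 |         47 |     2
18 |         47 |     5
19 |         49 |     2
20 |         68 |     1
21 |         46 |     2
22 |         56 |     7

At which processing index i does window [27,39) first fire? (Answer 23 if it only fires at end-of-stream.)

i=0 t=1 v=2: → [0,12); WM=−∞
i=1 t=2 v=5: → [0,12); WM=1
i=2 t=3 v=9: → [0,12); WM=1
i=3 t=8 v=8: → [0,12); WM=7
i=4 t=8 v=9: → [0,12); WM=7
i=5 t=10 v=7: → [9,21),[0,12); WM=9
i=6 t=21 v=5: → [18,30); WM=9
i=7 t=25 v=5: → [18,30); WM=24; [0,12) fires=6 [9,21) fires=1
i=8 t=14 v=8: DROP (t<24-0); WM=24
i=9 t=29 v=1: → [27,39),[18,30); WM=28
i=10 t=33 v=6: → [27,39); WM=28
i=11 t=42 v=5: → [36,48); WM=41; [18,30) fires=3 [27,39) fires=2
i=12 t=37 v=1: DROP (t<41-0); WM=41
i=13 t=29 v=3: DROP (t<41-0); WM=41
i=14 t=14 v=3: DROP (t<41-0); WM=41
i=15 t=43 v=4: → [36,48); WM=42
i=16 t=46 v=9: → [45,57),[36,48); WM=42
i=17 t=47 v=2: → [45,57),[36,48); WM=46
i=18 t=47 v=5: → [45,57),[36,48); WM=46
i=19 t=49 v=2: → [45,57); WM=48; [36,48) fires=5
i=20 t=68 v=1: → [63,75); WM=48
i=21 t=46 v=2: DROP (t<48-0); WM=67; [45,57) fires=4
i=22 t=56 v=7: DROP (t<67-0); WM=67

11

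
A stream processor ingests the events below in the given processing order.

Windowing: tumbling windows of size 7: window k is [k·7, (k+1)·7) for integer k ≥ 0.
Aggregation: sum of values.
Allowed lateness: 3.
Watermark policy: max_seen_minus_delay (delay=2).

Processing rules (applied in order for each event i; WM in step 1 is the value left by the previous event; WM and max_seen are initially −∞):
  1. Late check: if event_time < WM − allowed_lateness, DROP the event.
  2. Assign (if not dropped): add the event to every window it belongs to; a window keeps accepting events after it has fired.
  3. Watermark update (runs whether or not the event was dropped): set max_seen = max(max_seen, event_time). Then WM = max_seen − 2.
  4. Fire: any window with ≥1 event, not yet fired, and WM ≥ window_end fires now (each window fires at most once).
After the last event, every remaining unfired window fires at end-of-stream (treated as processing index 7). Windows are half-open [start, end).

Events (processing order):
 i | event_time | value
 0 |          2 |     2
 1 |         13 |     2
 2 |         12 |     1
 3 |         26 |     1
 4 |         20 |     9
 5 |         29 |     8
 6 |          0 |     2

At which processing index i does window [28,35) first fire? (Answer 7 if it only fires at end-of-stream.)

7

i=0 t=2 v=2: → [0,7); WM=0
i=1 t=13 v=2: → [7,14); WM=11; [0,7) fires=2
i=2 t=12 v=1: → [7,14); WM=11
i=3 t=26 v=1: → [21,28); WM=24; [7,14) fires=3
i=4 t=20 v=9: DROP (t<24-3); WM=24
i=5 t=29 v=8: → [28,35); WM=27
i=6 t=0 v=2: DROP (t<27-3); WM=27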